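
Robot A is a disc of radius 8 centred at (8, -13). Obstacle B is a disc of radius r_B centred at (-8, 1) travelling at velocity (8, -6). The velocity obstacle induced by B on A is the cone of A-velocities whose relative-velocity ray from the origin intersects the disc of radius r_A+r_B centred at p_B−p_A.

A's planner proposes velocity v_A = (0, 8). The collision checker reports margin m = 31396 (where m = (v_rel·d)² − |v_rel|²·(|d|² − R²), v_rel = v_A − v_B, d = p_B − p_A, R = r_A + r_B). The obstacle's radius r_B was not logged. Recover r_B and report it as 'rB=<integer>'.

m = 31396
d = (-16, 14);  v_rel = (-8, 14),  |v_rel|² = 260
v_rel×d = (-8)·(14) − (14)·(-16) = 112
since m = R²·260 − 112²:  R² = (12544 + 31396) / 260 = 169
R = √169 = 13  ⇒  r_B = 13 − 8 = 5

rB=5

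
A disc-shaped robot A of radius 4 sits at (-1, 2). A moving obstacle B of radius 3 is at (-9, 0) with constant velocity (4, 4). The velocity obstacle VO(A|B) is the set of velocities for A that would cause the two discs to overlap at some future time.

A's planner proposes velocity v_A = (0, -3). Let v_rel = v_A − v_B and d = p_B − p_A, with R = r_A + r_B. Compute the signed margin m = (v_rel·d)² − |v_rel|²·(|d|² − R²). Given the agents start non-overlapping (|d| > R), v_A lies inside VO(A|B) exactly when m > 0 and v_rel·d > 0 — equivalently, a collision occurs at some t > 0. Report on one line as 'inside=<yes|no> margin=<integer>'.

d = (-8, -2),  |d|² = 68;  R = 4+3 = 7,  c = 68−7² = 19
v_rel = (-4, -7),  |v_rel|² = 65;  v_rel·d = (-4)·(-8) + (-7)·(-2) = 46
65·t² − 92·t + 19 = 0  ⇒  m = 46² − 65·19 = 881
m = 881 > 0,  v_rel·d = 46 > 0  ⇒  inside

inside=yes margin=881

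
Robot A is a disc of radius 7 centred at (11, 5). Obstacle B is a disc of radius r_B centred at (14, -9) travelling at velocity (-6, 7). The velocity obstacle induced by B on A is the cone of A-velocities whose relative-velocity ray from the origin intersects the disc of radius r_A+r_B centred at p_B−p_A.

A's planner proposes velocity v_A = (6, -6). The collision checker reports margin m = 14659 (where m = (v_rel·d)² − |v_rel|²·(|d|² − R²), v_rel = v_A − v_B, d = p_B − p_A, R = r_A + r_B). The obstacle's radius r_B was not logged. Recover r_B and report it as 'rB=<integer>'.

m = 14659
d = (3, -14);  v_rel = (12, -13),  |v_rel|² = 313
v_rel×d = (12)·(-14) − (-13)·(3) = -129
since m = R²·313 − (-129)²:  R² = (16641 + 14659) / 313 = 100
R = √100 = 10  ⇒  r_B = 10 − 7 = 3

rB=3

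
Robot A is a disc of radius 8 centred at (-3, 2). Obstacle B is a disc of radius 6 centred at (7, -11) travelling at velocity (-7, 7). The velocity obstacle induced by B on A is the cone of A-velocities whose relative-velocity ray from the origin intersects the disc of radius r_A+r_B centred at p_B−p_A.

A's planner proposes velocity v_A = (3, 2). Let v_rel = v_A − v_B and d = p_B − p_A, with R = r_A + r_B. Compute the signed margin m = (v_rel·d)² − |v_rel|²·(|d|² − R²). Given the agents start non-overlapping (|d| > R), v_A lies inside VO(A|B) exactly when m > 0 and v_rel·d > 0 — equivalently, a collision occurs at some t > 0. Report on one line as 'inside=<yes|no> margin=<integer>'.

d = (10, -13),  |d|² = 269;  R = 8+6 = 14,  c = 269−14² = 73
v_rel = (10, -5),  |v_rel|² = 125;  v_rel·d = (10)·(10) + (-5)·(-13) = 165
125·t² − 330·t + 73 = 0  ⇒  m = 165² − 125·73 = 18100
m = 18100 > 0,  v_rel·d = 165 > 0  ⇒  inside

inside=yes margin=18100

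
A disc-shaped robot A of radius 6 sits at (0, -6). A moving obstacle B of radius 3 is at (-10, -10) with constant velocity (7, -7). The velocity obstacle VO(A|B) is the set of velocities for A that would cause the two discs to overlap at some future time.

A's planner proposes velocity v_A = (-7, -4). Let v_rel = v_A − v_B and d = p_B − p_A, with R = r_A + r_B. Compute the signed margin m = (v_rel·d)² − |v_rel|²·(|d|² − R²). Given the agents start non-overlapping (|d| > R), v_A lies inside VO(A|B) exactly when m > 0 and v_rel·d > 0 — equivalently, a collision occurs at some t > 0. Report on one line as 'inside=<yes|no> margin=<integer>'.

d = (-10, -4),  |d|² = 116;  R = 6+3 = 9,  c = 116−9² = 35
v_rel = (-14, 3),  |v_rel|² = 205;  v_rel·d = (-14)·(-10) + (3)·(-4) = 128
205·t² − 256·t + 35 = 0  ⇒  m = 128² − 205·35 = 9209
m = 9209 > 0,  v_rel·d = 128 > 0  ⇒  inside

inside=yes margin=9209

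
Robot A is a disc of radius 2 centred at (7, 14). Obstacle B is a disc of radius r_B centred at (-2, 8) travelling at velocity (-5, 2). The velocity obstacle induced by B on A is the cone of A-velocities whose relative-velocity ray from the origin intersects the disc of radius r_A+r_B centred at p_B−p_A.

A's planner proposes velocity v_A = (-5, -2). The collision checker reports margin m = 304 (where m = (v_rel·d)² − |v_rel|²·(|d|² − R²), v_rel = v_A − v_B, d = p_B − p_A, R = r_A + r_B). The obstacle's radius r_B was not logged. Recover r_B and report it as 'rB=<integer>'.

m = 304
d = (-9, -6);  v_rel = (0, -4),  |v_rel|² = 16
v_rel×d = (0)·(-6) − (-4)·(-9) = -36
since m = R²·16 − (-36)²:  R² = (1296 + 304) / 16 = 100
R = √100 = 10  ⇒  r_B = 10 − 2 = 8

rB=8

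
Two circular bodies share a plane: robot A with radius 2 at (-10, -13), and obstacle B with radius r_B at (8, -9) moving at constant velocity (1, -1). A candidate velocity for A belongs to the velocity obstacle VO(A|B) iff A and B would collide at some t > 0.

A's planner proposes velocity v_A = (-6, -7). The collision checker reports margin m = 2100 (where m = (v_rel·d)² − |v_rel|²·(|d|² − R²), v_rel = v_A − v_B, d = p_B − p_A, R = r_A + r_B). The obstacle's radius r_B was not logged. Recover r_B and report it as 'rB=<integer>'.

m = 2100
d = (18, 4);  v_rel = (-7, -6),  |v_rel|² = 85
v_rel×d = (-7)·(4) − (-6)·(18) = 80
since m = R²·85 − 80²:  R² = (6400 + 2100) / 85 = 100
R = √100 = 10  ⇒  r_B = 10 − 2 = 8

rB=8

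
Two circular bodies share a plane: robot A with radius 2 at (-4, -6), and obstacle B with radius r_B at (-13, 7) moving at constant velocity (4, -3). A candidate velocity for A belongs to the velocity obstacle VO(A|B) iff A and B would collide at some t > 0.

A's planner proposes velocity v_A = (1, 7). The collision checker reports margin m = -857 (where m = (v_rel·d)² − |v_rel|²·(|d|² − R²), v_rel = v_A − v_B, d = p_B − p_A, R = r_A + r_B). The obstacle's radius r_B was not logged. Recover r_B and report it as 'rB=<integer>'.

m = -857
d = (-9, 13);  v_rel = (-3, 10),  |v_rel|² = 109
v_rel×d = (-3)·(13) − (10)·(-9) = 51
since m = R²·109 − 51²:  R² = (2601 + -857) / 109 = 16
R = √16 = 4  ⇒  r_B = 4 − 2 = 2

rB=2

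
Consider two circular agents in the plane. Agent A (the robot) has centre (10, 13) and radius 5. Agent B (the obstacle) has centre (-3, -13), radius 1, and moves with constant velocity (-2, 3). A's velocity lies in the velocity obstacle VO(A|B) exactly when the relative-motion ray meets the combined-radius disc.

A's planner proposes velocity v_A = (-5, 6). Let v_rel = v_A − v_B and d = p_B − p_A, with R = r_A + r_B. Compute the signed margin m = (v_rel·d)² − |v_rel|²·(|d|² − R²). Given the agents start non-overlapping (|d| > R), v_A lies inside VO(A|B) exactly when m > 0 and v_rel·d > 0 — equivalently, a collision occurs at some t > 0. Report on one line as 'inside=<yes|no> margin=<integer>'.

d = (-13, -26),  |d|² = 845;  R = 5+1 = 6,  c = 845−6² = 809
v_rel = (-3, 3),  |v_rel|² = 18;  v_rel·d = (-3)·(-13) + (3)·(-26) = -39
18·t² + 78·t + 809 = 0  ⇒  m = (-39)² − 18·809 = -13041
m = -13041 < 0,  v_rel·d = -39 < 0  ⇒  outside

inside=no margin=-13041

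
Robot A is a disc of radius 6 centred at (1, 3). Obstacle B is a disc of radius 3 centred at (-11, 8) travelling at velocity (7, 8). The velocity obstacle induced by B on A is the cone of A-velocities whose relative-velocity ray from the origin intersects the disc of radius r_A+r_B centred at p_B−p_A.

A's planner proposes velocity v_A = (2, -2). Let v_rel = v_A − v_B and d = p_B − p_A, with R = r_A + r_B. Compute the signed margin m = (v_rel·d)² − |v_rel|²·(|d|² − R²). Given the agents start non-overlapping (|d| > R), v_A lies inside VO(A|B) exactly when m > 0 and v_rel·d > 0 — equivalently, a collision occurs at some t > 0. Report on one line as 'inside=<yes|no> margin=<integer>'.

d = (-12, 5),  |d|² = 169;  R = 6+3 = 9,  c = 169−9² = 88
v_rel = (-5, -10),  |v_rel|² = 125;  v_rel·d = (-5)·(-12) + (-10)·(5) = 10
125·t² − 20·t + 88 = 0  ⇒  m = 10² − 125·88 = -10900
m = -10900 < 0,  v_rel·d = 10 > 0  ⇒  outside

inside=no margin=-10900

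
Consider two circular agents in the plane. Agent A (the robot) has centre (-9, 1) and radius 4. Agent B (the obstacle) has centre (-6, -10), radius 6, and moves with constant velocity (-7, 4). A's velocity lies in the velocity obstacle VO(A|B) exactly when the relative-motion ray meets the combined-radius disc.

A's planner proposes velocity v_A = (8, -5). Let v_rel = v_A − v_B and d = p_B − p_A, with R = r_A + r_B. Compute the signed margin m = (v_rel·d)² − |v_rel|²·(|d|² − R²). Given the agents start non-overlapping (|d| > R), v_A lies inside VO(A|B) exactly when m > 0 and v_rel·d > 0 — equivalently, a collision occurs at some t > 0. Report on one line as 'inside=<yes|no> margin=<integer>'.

d = (3, -11),  |d|² = 130;  R = 4+6 = 10,  c = 130−10² = 30
v_rel = (15, -9),  |v_rel|² = 306;  v_rel·d = (15)·(3) + (-9)·(-11) = 144
306·t² − 288·t + 30 = 0  ⇒  m = 144² − 306·30 = 11556
m = 11556 > 0,  v_rel·d = 144 > 0  ⇒  inside

inside=yes margin=11556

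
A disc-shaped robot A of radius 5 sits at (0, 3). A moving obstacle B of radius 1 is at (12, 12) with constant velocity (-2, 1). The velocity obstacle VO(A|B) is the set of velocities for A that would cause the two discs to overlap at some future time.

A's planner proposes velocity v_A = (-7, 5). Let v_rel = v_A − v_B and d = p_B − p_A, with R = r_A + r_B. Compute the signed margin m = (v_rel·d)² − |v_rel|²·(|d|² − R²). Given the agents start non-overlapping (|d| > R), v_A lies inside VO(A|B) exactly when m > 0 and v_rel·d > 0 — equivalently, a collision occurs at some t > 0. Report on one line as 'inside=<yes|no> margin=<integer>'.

d = (12, 9),  |d|² = 225;  R = 5+1 = 6,  c = 225−6² = 189
v_rel = (-5, 4),  |v_rel|² = 41;  v_rel·d = (-5)·(12) + (4)·(9) = -24
41·t² + 48·t + 189 = 0  ⇒  m = (-24)² − 41·189 = -7173
m = -7173 < 0,  v_rel·d = -24 < 0  ⇒  outside

inside=no margin=-7173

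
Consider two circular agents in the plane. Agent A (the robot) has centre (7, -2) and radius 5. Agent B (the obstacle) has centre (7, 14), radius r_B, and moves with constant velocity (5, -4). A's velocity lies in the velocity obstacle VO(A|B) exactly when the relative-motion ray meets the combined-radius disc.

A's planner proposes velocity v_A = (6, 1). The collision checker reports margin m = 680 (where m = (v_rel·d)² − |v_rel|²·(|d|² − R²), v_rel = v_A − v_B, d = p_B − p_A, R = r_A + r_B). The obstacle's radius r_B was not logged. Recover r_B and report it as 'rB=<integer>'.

m = 680
d = (0, 16);  v_rel = (1, 5),  |v_rel|² = 26
v_rel×d = (1)·(16) − (5)·(0) = 16
since m = R²·26 − 16²:  R² = (256 + 680) / 26 = 36
R = √36 = 6  ⇒  r_B = 6 − 5 = 1

rB=1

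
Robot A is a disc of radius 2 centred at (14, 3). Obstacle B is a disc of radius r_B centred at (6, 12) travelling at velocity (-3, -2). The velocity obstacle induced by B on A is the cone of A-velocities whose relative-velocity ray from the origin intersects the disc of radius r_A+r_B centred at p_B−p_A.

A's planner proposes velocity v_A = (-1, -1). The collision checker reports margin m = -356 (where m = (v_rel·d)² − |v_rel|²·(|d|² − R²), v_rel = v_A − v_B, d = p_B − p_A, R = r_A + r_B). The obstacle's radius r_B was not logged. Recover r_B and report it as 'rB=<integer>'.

m = -356
d = (-8, 9);  v_rel = (2, 1),  |v_rel|² = 5
v_rel×d = (2)·(9) − (1)·(-8) = 26
since m = R²·5 − 26²:  R² = (676 + -356) / 5 = 64
R = √64 = 8  ⇒  r_B = 8 − 2 = 6

rB=6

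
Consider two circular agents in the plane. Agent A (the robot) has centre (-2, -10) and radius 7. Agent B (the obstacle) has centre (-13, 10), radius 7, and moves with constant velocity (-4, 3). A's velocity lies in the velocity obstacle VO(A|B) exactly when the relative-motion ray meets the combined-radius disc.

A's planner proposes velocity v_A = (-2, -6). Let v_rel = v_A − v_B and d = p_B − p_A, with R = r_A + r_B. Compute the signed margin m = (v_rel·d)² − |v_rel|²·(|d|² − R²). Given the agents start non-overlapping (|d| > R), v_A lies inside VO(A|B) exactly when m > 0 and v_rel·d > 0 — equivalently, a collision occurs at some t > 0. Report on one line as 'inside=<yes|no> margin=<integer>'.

d = (-11, 20),  |d|² = 521;  R = 7+7 = 14,  c = 521−14² = 325
v_rel = (2, -9),  |v_rel|² = 85;  v_rel·d = (2)·(-11) + (-9)·(20) = -202
85·t² + 404·t + 325 = 0  ⇒  m = (-202)² − 85·325 = 13179
m = 13179 > 0,  v_rel·d = -202 < 0  ⇒  outside

inside=no margin=13179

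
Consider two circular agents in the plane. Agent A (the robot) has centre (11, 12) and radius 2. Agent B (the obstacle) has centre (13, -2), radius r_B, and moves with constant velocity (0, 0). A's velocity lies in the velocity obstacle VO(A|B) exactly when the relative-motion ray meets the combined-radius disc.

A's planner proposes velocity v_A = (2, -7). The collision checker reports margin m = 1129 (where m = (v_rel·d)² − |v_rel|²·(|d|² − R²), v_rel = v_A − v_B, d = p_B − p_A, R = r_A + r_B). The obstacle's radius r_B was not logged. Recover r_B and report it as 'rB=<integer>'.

m = 1129
d = (2, -14);  v_rel = (2, -7),  |v_rel|² = 53
v_rel×d = (2)·(-14) − (-7)·(2) = -14
since m = R²·53 − (-14)²:  R² = (196 + 1129) / 53 = 25
R = √25 = 5  ⇒  r_B = 5 − 2 = 3

rB=3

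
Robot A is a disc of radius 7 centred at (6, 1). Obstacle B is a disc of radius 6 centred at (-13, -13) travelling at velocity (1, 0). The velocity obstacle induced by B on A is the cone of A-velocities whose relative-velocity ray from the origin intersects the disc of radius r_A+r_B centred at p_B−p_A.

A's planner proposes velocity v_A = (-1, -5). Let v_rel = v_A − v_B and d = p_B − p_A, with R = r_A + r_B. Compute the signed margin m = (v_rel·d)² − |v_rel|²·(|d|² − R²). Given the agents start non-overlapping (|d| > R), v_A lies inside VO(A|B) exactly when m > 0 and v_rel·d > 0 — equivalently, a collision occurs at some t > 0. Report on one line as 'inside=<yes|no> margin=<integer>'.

d = (-19, -14),  |d|² = 557;  R = 7+6 = 13,  c = 557−13² = 388
v_rel = (-2, -5),  |v_rel|² = 29;  v_rel·d = (-2)·(-19) + (-5)·(-14) = 108
29·t² − 216·t + 388 = 0  ⇒  m = 108² − 29·388 = 412
m = 412 > 0,  v_rel·d = 108 > 0  ⇒  inside

inside=yes margin=412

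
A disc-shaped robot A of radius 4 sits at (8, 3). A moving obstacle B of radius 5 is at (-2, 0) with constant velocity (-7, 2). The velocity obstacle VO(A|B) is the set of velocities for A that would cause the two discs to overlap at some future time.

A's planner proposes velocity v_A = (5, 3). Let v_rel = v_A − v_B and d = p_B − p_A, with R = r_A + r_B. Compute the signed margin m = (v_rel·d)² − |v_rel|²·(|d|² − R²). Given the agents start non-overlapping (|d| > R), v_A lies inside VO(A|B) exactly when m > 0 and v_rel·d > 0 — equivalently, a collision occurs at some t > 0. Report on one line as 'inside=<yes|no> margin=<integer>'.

d = (-10, -3),  |d|² = 109;  R = 4+5 = 9,  c = 109−9² = 28
v_rel = (12, 1),  |v_rel|² = 145;  v_rel·d = (12)·(-10) + (1)·(-3) = -123
145·t² + 246·t + 28 = 0  ⇒  m = (-123)² − 145·28 = 11069
m = 11069 > 0,  v_rel·d = -123 < 0  ⇒  outside

inside=no margin=11069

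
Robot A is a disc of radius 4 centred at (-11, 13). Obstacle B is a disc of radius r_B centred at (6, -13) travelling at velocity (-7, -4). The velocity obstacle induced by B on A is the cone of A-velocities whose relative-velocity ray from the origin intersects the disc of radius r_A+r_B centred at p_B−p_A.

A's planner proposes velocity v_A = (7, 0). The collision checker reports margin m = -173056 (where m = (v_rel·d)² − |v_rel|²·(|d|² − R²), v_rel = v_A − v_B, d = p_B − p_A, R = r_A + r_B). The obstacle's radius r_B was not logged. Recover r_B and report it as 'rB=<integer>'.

m = -173056
d = (17, -26);  v_rel = (14, 4),  |v_rel|² = 212
v_rel×d = (14)·(-26) − (4)·(17) = -432
since m = R²·212 − (-432)²:  R² = (186624 + -173056) / 212 = 64
R = √64 = 8  ⇒  r_B = 8 − 4 = 4

rB=4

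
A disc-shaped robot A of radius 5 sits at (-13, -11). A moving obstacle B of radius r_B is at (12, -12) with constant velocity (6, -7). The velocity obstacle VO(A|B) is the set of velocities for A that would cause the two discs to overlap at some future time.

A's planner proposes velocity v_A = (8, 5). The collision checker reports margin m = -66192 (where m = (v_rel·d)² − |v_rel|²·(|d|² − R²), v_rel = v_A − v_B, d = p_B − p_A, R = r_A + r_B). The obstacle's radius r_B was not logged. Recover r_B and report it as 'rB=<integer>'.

m = -66192
d = (25, -1);  v_rel = (2, 12),  |v_rel|² = 148
v_rel×d = (2)·(-1) − (12)·(25) = -302
since m = R²·148 − (-302)²:  R² = (91204 + -66192) / 148 = 169
R = √169 = 13  ⇒  r_B = 13 − 5 = 8

rB=8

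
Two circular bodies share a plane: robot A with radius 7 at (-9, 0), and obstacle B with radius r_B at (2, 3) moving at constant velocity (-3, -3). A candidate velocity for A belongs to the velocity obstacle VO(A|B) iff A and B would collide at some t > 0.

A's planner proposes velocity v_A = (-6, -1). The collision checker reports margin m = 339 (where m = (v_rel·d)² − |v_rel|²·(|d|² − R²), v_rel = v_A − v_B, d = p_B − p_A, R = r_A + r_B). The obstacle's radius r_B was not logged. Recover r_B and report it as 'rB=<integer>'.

m = 339
d = (11, 3);  v_rel = (-3, 2),  |v_rel|² = 13
v_rel×d = (-3)·(3) − (2)·(11) = -31
since m = R²·13 − (-31)²:  R² = (961 + 339) / 13 = 100
R = √100 = 10  ⇒  r_B = 10 − 7 = 3

rB=3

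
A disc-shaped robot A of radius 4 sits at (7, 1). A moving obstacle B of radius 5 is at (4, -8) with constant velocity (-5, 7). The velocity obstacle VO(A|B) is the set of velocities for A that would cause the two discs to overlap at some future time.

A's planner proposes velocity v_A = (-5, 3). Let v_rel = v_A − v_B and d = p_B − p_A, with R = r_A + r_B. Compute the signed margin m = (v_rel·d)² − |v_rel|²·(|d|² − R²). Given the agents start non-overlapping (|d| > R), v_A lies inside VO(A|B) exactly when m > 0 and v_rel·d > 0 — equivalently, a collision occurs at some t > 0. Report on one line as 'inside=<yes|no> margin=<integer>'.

d = (-3, -9),  |d|² = 90;  R = 4+5 = 9,  c = 90−9² = 9
v_rel = (0, -4),  |v_rel|² = 16;  v_rel·d = (0)·(-3) + (-4)·(-9) = 36
16·t² − 72·t + 9 = 0  ⇒  m = 36² − 16·9 = 1152
m = 1152 > 0,  v_rel·d = 36 > 0  ⇒  inside

inside=yes margin=1152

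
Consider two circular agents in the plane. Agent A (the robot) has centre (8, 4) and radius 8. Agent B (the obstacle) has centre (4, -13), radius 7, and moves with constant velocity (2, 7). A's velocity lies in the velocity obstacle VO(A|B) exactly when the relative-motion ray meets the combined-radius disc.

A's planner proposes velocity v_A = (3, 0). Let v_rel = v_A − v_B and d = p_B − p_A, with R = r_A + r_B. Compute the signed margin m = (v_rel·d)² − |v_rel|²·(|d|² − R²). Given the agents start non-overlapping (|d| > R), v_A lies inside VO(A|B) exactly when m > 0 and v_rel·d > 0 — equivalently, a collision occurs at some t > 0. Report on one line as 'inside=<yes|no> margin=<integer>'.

d = (-4, -17),  |d|² = 305;  R = 8+7 = 15,  c = 305−15² = 80
v_rel = (1, -7),  |v_rel|² = 50;  v_rel·d = (1)·(-4) + (-7)·(-17) = 115
50·t² − 230·t + 80 = 0  ⇒  m = 115² − 50·80 = 9225
m = 9225 > 0,  v_rel·d = 115 > 0  ⇒  inside

inside=yes margin=9225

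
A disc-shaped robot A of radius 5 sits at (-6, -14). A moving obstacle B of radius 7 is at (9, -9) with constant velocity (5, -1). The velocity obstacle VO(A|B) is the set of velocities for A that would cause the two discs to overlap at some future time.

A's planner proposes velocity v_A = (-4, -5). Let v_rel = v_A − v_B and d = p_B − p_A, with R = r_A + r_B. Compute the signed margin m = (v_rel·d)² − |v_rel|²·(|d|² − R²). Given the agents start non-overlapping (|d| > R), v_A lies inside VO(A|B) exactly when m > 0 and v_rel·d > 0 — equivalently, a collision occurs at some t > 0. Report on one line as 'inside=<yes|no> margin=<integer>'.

d = (15, 5),  |d|² = 250;  R = 5+7 = 12,  c = 250−12² = 106
v_rel = (-9, -4),  |v_rel|² = 97;  v_rel·d = (-9)·(15) + (-4)·(5) = -155
97·t² + 310·t + 106 = 0  ⇒  m = (-155)² − 97·106 = 13743
m = 13743 > 0,  v_rel·d = -155 < 0  ⇒  outside

inside=no margin=13743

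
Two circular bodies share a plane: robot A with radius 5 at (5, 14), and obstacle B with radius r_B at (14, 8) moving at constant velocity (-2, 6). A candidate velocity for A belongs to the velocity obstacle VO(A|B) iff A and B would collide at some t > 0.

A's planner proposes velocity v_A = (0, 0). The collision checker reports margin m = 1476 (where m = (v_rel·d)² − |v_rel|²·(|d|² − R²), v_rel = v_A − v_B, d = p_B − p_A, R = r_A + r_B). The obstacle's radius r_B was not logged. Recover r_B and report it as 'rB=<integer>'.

m = 1476
d = (9, -6);  v_rel = (2, -6),  |v_rel|² = 40
v_rel×d = (2)·(-6) − (-6)·(9) = 42
since m = R²·40 − 42²:  R² = (1764 + 1476) / 40 = 81
R = √81 = 9  ⇒  r_B = 9 − 5 = 4

rB=4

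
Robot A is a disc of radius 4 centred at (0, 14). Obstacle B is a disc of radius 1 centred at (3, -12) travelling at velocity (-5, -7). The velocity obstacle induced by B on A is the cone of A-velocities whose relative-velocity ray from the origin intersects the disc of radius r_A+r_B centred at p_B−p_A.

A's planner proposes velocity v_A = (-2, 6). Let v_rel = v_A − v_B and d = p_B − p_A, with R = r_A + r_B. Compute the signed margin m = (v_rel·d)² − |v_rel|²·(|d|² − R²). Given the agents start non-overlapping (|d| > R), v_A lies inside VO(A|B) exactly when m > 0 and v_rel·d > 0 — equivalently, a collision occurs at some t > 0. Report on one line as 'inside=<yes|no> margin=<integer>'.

d = (3, -26),  |d|² = 685;  R = 4+1 = 5,  c = 685−5² = 660
v_rel = (3, 13),  |v_rel|² = 178;  v_rel·d = (3)·(3) + (13)·(-26) = -329
178·t² + 658·t + 660 = 0  ⇒  m = (-329)² − 178·660 = -9239
m = -9239 < 0,  v_rel·d = -329 < 0  ⇒  outside

inside=no margin=-9239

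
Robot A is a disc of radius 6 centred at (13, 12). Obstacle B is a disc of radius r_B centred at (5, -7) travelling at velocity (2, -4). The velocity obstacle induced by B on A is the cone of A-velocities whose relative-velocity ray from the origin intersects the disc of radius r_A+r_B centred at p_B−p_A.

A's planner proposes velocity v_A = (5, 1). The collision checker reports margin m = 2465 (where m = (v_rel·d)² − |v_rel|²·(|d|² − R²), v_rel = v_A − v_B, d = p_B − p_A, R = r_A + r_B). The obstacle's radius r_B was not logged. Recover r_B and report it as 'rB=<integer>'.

m = 2465
d = (-8, -19);  v_rel = (3, 5),  |v_rel|² = 34
v_rel×d = (3)·(-19) − (5)·(-8) = -17
since m = R²·34 − (-17)²:  R² = (289 + 2465) / 34 = 81
R = √81 = 9  ⇒  r_B = 9 − 6 = 3

rB=3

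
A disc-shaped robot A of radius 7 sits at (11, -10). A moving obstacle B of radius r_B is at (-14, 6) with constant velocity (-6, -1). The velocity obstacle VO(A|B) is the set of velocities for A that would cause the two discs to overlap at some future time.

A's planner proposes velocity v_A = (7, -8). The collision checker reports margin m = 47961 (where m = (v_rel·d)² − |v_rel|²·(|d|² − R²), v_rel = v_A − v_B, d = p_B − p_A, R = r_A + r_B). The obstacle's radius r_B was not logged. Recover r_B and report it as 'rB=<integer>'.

m = 47961
d = (-25, 16);  v_rel = (13, -7),  |v_rel|² = 218
v_rel×d = (13)·(16) − (-7)·(-25) = 33
since m = R²·218 − 33²:  R² = (1089 + 47961) / 218 = 225
R = √225 = 15  ⇒  r_B = 15 − 7 = 8

rB=8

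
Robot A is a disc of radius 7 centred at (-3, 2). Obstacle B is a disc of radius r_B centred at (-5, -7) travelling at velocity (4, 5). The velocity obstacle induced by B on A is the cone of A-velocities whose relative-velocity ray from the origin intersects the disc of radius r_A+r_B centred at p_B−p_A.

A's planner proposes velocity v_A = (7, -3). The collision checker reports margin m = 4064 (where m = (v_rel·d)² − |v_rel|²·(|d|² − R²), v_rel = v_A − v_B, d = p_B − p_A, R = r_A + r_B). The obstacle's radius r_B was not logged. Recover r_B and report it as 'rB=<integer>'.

m = 4064
d = (-2, -9);  v_rel = (3, -8),  |v_rel|² = 73
v_rel×d = (3)·(-9) − (-8)·(-2) = -43
since m = R²·73 − (-43)²:  R² = (1849 + 4064) / 73 = 81
R = √81 = 9  ⇒  r_B = 9 − 7 = 2

rB=2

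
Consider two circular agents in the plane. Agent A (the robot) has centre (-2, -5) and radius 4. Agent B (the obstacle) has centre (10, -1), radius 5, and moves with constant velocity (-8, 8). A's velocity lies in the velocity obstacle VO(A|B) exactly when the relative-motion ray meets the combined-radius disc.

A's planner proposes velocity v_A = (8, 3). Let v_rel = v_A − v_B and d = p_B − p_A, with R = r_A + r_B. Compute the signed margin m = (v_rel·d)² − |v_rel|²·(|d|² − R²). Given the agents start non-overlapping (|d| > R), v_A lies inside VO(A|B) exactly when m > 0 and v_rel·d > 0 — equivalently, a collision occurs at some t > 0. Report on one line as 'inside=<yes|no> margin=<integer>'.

d = (12, 4),  |d|² = 160;  R = 4+5 = 9,  c = 160−9² = 79
v_rel = (16, -5),  |v_rel|² = 281;  v_rel·d = (16)·(12) + (-5)·(4) = 172
281·t² − 344·t + 79 = 0  ⇒  m = 172² − 281·79 = 7385
m = 7385 > 0,  v_rel·d = 172 > 0  ⇒  inside

inside=yes margin=7385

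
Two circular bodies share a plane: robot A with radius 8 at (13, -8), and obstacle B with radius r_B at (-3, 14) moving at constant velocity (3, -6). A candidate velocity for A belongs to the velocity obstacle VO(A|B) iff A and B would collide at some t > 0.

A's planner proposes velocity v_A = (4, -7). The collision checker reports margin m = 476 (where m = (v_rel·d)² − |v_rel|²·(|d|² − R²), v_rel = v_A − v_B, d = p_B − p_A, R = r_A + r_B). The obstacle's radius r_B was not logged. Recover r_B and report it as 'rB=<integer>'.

m = 476
d = (-16, 22);  v_rel = (1, -1),  |v_rel|² = 2
v_rel×d = (1)·(22) − (-1)·(-16) = 6
since m = R²·2 − 6²:  R² = (36 + 476) / 2 = 256
R = √256 = 16  ⇒  r_B = 16 − 8 = 8

rB=8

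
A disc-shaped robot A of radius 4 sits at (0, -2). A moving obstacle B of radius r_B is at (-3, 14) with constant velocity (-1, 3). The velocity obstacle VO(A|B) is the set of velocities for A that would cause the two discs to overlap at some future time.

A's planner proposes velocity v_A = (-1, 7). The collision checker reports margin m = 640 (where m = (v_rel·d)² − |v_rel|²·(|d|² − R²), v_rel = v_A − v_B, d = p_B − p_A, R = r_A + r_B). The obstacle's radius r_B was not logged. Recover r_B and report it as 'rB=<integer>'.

m = 640
d = (-3, 16);  v_rel = (0, 4),  |v_rel|² = 16
v_rel×d = (0)·(16) − (4)·(-3) = 12
since m = R²·16 − 12²:  R² = (144 + 640) / 16 = 49
R = √49 = 7  ⇒  r_B = 7 − 4 = 3

rB=3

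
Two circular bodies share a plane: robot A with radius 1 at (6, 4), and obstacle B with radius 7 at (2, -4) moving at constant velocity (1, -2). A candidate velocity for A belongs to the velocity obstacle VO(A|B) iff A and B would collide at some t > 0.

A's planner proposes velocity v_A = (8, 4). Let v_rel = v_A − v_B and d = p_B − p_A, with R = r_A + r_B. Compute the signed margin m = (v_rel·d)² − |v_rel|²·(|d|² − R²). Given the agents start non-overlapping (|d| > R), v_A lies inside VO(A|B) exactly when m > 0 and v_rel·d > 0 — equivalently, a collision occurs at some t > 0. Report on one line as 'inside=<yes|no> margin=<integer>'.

d = (-4, -8),  |d|² = 80;  R = 1+7 = 8,  c = 80−8² = 16
v_rel = (7, 6),  |v_rel|² = 85;  v_rel·d = (7)·(-4) + (6)·(-8) = -76
85·t² + 152·t + 16 = 0  ⇒  m = (-76)² − 85·16 = 4416
m = 4416 > 0,  v_rel·d = -76 < 0  ⇒  outside

inside=no margin=4416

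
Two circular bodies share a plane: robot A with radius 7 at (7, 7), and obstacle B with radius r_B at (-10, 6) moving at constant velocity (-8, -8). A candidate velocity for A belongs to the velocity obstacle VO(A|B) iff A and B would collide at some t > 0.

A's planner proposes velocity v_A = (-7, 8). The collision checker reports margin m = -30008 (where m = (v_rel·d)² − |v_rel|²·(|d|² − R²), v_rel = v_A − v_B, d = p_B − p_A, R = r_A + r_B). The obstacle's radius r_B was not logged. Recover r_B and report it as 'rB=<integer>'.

m = -30008
d = (-17, -1);  v_rel = (1, 16),  |v_rel|² = 257
v_rel×d = (1)·(-1) − (16)·(-17) = 271
since m = R²·257 − 271²:  R² = (73441 + -30008) / 257 = 169
R = √169 = 13  ⇒  r_B = 13 − 7 = 6

rB=6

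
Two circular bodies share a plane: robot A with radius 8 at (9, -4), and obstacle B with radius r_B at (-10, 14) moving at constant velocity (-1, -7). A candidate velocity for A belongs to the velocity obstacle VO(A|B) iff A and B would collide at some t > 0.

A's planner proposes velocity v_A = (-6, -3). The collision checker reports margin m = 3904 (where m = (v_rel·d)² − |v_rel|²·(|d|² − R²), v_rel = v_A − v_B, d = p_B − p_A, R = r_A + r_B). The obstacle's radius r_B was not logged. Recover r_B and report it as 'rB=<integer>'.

m = 3904
d = (-19, 18);  v_rel = (-5, 4),  |v_rel|² = 41
v_rel×d = (-5)·(18) − (4)·(-19) = -14
since m = R²·41 − (-14)²:  R² = (196 + 3904) / 41 = 100
R = √100 = 10  ⇒  r_B = 10 − 8 = 2

rB=2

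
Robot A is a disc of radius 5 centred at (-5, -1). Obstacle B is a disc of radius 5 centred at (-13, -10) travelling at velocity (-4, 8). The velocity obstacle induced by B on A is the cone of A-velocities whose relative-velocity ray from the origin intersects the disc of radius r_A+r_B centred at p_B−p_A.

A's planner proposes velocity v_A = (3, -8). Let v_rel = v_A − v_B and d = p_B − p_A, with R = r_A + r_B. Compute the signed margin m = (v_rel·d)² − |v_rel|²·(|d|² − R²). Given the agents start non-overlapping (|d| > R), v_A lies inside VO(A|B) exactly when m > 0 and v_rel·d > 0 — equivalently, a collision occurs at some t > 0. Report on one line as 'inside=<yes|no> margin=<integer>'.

d = (-8, -9),  |d|² = 145;  R = 5+5 = 10,  c = 145−10² = 45
v_rel = (7, -16),  |v_rel|² = 305;  v_rel·d = (7)·(-8) + (-16)·(-9) = 88
305·t² − 176·t + 45 = 0  ⇒  m = 88² − 305·45 = -5981
m = -5981 < 0,  v_rel·d = 88 > 0  ⇒  outside

inside=no margin=-5981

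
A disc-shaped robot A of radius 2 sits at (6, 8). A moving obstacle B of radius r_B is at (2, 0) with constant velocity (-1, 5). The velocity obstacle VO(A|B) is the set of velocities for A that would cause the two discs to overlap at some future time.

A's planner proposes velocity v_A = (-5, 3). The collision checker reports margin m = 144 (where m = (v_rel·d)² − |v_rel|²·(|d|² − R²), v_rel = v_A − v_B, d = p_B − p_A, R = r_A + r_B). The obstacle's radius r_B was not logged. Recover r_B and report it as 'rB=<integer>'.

m = 144
d = (-4, -8);  v_rel = (-4, -2),  |v_rel|² = 20
v_rel×d = (-4)·(-8) − (-2)·(-4) = 24
since m = R²·20 − 24²:  R² = (576 + 144) / 20 = 36
R = √36 = 6  ⇒  r_B = 6 − 2 = 4

rB=4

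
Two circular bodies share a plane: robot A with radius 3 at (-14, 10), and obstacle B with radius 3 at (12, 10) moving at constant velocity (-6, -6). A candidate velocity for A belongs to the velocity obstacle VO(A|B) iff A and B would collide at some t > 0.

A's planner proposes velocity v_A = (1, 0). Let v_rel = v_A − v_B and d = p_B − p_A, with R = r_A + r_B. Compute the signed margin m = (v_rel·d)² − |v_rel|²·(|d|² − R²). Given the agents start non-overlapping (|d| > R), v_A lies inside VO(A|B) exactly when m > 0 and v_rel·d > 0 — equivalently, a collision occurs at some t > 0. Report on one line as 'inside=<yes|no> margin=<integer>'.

d = (26, 0),  |d|² = 676;  R = 3+3 = 6,  c = 676−6² = 640
v_rel = (7, 6),  |v_rel|² = 85;  v_rel·d = (7)·(26) + (6)·(0) = 182
85·t² − 364·t + 640 = 0  ⇒  m = 182² − 85·640 = -21276
m = -21276 < 0,  v_rel·d = 182 > 0  ⇒  outside

inside=no margin=-21276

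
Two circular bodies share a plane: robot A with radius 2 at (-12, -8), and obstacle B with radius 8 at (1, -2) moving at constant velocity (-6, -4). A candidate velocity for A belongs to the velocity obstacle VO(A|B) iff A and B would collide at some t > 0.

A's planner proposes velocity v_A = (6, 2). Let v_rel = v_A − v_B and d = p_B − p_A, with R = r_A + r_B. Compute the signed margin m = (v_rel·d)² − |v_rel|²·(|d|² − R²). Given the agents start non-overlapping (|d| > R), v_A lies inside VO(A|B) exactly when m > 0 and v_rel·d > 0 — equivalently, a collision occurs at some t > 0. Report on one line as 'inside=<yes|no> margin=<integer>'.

d = (13, 6),  |d|² = 205;  R = 2+8 = 10,  c = 205−10² = 105
v_rel = (12, 6),  |v_rel|² = 180;  v_rel·d = (12)·(13) + (6)·(6) = 192
180·t² − 384·t + 105 = 0  ⇒  m = 192² − 180·105 = 17964
m = 17964 > 0,  v_rel·d = 192 > 0  ⇒  inside

inside=yes margin=17964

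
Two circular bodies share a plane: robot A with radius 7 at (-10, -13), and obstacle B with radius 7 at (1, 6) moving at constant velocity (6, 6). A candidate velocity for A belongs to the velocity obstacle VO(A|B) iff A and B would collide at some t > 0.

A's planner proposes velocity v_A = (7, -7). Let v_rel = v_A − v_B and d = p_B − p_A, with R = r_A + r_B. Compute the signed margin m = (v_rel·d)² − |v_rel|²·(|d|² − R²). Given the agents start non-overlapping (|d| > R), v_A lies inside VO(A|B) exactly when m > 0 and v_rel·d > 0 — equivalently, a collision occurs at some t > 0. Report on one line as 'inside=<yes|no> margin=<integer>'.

d = (11, 19),  |d|² = 482;  R = 7+7 = 14,  c = 482−14² = 286
v_rel = (1, -13),  |v_rel|² = 170;  v_rel·d = (1)·(11) + (-13)·(19) = -236
170·t² + 472·t + 286 = 0  ⇒  m = (-236)² − 170·286 = 7076
m = 7076 > 0,  v_rel·d = -236 < 0  ⇒  outside

inside=no margin=7076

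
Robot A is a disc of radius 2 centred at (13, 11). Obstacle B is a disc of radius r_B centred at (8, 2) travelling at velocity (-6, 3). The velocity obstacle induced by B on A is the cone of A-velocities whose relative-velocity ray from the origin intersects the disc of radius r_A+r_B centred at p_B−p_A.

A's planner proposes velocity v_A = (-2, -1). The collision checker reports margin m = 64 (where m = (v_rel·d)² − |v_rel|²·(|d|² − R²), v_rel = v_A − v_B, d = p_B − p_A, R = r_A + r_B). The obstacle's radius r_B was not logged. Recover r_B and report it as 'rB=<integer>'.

m = 64
d = (-5, -9);  v_rel = (4, -4),  |v_rel|² = 32
v_rel×d = (4)·(-9) − (-4)·(-5) = -56
since m = R²·32 − (-56)²:  R² = (3136 + 64) / 32 = 100
R = √100 = 10  ⇒  r_B = 10 − 2 = 8

rB=8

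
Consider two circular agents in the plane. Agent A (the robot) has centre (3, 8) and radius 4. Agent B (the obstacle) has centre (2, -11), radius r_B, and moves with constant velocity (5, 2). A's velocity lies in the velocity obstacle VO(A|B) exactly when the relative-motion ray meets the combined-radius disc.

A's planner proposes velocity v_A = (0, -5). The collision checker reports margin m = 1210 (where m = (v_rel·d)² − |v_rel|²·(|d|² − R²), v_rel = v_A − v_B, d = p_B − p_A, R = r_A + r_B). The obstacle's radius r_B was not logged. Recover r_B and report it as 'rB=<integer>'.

m = 1210
d = (-1, -19);  v_rel = (-5, -7),  |v_rel|² = 74
v_rel×d = (-5)·(-19) − (-7)·(-1) = 88
since m = R²·74 − 88²:  R² = (7744 + 1210) / 74 = 121
R = √121 = 11  ⇒  r_B = 11 − 4 = 7

rB=7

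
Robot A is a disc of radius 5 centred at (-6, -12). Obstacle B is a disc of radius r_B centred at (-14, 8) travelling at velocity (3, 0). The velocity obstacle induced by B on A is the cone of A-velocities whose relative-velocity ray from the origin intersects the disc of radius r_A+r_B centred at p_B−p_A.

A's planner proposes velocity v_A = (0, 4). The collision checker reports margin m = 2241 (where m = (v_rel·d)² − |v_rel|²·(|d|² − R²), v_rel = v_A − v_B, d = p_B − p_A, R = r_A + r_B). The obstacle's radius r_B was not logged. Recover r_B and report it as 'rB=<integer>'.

m = 2241
d = (-8, 20);  v_rel = (-3, 4),  |v_rel|² = 25
v_rel×d = (-3)·(20) − (4)·(-8) = -28
since m = R²·25 − (-28)²:  R² = (784 + 2241) / 25 = 121
R = √121 = 11  ⇒  r_B = 11 − 5 = 6

rB=6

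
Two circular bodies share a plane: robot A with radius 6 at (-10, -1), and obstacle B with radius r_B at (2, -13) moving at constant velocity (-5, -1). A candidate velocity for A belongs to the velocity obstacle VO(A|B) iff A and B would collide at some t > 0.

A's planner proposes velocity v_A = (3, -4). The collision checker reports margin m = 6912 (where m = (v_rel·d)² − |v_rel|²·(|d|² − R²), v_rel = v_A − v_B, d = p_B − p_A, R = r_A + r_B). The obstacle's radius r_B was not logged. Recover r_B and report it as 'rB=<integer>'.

m = 6912
d = (12, -12);  v_rel = (8, -3),  |v_rel|² = 73
v_rel×d = (8)·(-12) − (-3)·(12) = -60
since m = R²·73 − (-60)²:  R² = (3600 + 6912) / 73 = 144
R = √144 = 12  ⇒  r_B = 12 − 6 = 6

rB=6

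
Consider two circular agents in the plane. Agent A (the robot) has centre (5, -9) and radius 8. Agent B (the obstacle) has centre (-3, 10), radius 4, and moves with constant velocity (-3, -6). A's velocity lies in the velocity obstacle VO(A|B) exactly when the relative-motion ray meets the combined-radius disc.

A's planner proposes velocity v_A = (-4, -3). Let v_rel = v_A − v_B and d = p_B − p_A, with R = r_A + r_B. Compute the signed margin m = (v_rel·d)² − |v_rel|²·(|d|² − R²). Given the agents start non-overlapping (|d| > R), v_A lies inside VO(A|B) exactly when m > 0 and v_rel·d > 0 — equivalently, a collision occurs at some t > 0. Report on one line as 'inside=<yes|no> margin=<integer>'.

d = (-8, 19),  |d|² = 425;  R = 8+4 = 12,  c = 425−12² = 281
v_rel = (-1, 3),  |v_rel|² = 10;  v_rel·d = (-1)·(-8) + (3)·(19) = 65
10·t² − 130·t + 281 = 0  ⇒  m = 65² − 10·281 = 1415
m = 1415 > 0,  v_rel·d = 65 > 0  ⇒  inside

inside=yes margin=1415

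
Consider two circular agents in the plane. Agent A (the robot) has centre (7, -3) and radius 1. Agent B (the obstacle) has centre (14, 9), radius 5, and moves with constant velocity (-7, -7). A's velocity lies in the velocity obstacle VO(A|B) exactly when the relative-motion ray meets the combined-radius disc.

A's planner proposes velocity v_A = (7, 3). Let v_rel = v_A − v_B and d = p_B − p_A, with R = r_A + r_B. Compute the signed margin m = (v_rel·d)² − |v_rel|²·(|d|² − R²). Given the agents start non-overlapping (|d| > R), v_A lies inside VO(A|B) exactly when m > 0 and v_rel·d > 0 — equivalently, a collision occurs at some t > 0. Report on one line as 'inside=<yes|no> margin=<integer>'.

d = (7, 12),  |d|² = 193;  R = 1+5 = 6,  c = 193−6² = 157
v_rel = (14, 10),  |v_rel|² = 296;  v_rel·d = (14)·(7) + (10)·(12) = 218
296·t² − 436·t + 157 = 0  ⇒  m = 218² − 296·157 = 1052
m = 1052 > 0,  v_rel·d = 218 > 0  ⇒  inside

inside=yes margin=1052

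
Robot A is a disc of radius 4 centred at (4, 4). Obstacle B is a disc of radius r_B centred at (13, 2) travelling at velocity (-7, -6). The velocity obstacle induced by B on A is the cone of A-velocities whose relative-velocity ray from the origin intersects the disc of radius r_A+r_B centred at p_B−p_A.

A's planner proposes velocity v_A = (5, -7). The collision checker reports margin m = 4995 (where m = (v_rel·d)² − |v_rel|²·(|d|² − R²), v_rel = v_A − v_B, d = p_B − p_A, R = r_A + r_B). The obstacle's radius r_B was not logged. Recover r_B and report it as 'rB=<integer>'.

m = 4995
d = (9, -2);  v_rel = (12, -1),  |v_rel|² = 145
v_rel×d = (12)·(-2) − (-1)·(9) = -15
since m = R²·145 − (-15)²:  R² = (225 + 4995) / 145 = 36
R = √36 = 6  ⇒  r_B = 6 − 4 = 2

rB=2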